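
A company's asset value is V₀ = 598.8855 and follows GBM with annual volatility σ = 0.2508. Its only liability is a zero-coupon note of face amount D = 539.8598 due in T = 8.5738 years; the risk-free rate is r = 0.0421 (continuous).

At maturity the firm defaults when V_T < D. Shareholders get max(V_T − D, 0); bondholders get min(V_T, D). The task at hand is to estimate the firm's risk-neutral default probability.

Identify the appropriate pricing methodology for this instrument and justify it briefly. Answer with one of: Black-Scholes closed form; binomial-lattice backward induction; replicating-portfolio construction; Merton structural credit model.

Key observation: the question is about default risk generated by asset-value dynamics against a debt face of 539.8598 — the structural framework prices exactly that.

framework: Merton structural credit model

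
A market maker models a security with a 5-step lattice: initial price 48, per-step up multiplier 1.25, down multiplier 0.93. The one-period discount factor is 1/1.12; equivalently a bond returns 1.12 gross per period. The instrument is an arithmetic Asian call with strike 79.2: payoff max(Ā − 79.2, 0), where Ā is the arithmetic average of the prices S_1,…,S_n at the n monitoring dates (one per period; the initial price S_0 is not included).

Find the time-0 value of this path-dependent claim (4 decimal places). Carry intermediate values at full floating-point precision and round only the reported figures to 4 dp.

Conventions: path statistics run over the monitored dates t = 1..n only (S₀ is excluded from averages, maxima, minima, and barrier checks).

No-arbitrage gives p* = (R−d)/(u−d) = 0.5938: enumerate every path, weight its payoff by its p*-probability, and discount by R^5.
Enumerate all 2^5 = 32 price paths (U = up ×1.25, D = down ×0.93); each path with k up-moves has probability p*^k·(1−p*)^(5−k).
DDDDD: Ā=38.8128, payoff=0.0000, prob=0.011065
UDDDD: Ā=52.1677, payoff=0.0000, prob=0.016172
DUDDD: Ā=49.0957, payoff=0.0000, prob=0.016172
UUDDD: Ā=65.9889, payoff=0.0000, prob=0.023637
DDUDD: Ā=46.2387, payoff=0.0000, prob=0.016172
UDUDD: Ā=62.1489, payoff=0.0000, prob=0.023637
DUUDD: Ā=59.0769, payoff=0.0000, prob=0.023637
UUUDD: Ā=79.4044, payoff=0.2044, prob=0.034546
DDDUD: Ā=43.5818, payoff=0.0000, prob=0.016172
UDDUD: Ā=58.5777, payoff=0.0000, prob=0.023637
DUDUD: Ā=55.5057, payoff=0.0000, prob=0.023637
UUDUD: Ā=74.6044, payoff=0.0000, prob=0.034546
DDUUD: Ā=52.6487, payoff=0.0000, prob=0.023637
UDUUD: Ā=70.7644, payoff=0.0000, prob=0.034546
DUUUD: Ā=67.6924, payoff=0.0000, prob=0.034546
UUUUD: Ā=90.9844, payoff=11.7844, prob=0.050490
DDDDU: Ā=41.1108, payoff=0.0000, prob=0.016172
UDDDU: Ā=55.2564, payoff=0.0000, prob=0.023637
DUDDU: Ā=52.1844, payoff=0.0000, prob=0.023637
UUDDU: Ā=70.1404, payoff=0.0000, prob=0.034546
DDUDU: Ā=49.3275, payoff=0.0000, prob=0.023637
UDUDU: Ā=66.3004, payoff=0.0000, prob=0.034546
DUUDU: Ā=63.2284, payoff=0.0000, prob=0.034546
UUUDU: Ā=84.9844, payoff=5.7844, prob=0.050490
DDDUU: Ā=46.6705, payoff=0.0000, prob=0.023637
UDDUU: Ā=62.7292, payoff=0.0000, prob=0.034546
DUDUU: Ā=59.6572, payoff=0.0000, prob=0.034546
UUDUU: Ā=80.1844, payoff=0.9844, prob=0.050490
DDUUU: Ā=56.8002, payoff=0.0000, prob=0.034546
UDUUU: Ā=76.3444, payoff=0.0000, prob=0.050490
DUUUU: Ā=73.2724, payoff=0.0000, prob=0.050490
UUUUU: Ā=98.4844, payoff=19.2844, prob=0.073794
Price = Σ prob·payoff / R^5 = 2.366875 / 1.762342 = 1.3430

price = 1.3430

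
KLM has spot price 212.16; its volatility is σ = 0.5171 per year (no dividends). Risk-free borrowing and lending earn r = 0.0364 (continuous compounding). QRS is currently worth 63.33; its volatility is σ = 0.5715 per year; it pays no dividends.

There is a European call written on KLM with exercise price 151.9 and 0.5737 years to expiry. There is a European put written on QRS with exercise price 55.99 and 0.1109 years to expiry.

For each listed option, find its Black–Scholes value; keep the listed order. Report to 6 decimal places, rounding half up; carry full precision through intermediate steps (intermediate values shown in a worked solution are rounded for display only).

[KLM call K=151.9]
σ√T = 0.5171·√0.5737 = 0.391667
d₁ = (ln(S/K) + (r+σ²/2)T) / (σ√T) = (ln(212.16/151.9) + (0.0364+0.5171²/2)·0.5737) / 0.391667 = (0.334118 + 0.097584) / 0.391667 = 1.102218
d₂ = d₁ − σ√T = 1.102218 − 0.391667 = 0.710551
e^{−rT} = 0.979334
N(d₁) = 0.864817,  N(d₂) = 0.761319
price = S·N(d₁) − K·e^{−rT}·N(d₂) = 183.479489 − 113.254406 = 70.225083
[QRS put K=55.99]
σ√T = 0.5715·√0.1109 = 0.190319
d₁ = (ln(S/K) + (r+σ²/2)T) / (σ√T) = (ln(63.33/55.99) + (0.0364+0.5715²/2)·0.1109) / 0.190319 = (0.123186 + 0.022147) / 0.190319 = 0.763631
d₂ = d₁ − σ√T = 0.763631 − 0.190319 = 0.573312
e^{−rT} = 0.995971
N(−d₁) = 0.222544,  N(−d₂) = 0.283217
price = K·e^{−rT}·N(−d₂) − S·N(−d₁) = 15.793419 − 14.093684 = 1.699735

price(KLM call K=151.9) = 70.225083
price(QRS put K=55.99) = 1.699735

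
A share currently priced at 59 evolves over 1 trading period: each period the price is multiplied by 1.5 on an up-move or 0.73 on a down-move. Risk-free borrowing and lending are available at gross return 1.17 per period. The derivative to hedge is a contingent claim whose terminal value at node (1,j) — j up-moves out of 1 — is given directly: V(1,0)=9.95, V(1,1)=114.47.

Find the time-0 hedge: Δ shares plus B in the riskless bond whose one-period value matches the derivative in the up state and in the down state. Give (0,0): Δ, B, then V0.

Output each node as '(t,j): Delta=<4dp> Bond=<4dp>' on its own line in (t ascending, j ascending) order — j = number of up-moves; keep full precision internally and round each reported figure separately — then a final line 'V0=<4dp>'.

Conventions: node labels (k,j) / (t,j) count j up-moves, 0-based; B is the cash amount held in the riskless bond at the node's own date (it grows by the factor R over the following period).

Since d<R<u, set p* = (R−d)/(u−d) = 0.5714; price each node as the discounted p*-expectation of its children.
Expiry values: V(1,0)=9.9500, V(1,1)=114.4700
  t=0,j=0: stock 59.0000 → up 88.5000 (V=114.4700), down 43.0700 (V=9.9500). Price 59.5519; hedge Δ=2.3007, bond B=-76.1884.
As a check, the time-0 holding Δ(0,0)·S0 + B(0,0) comes to 59.5519 — exactly V0.

(0,0): Delta=2.3007 Bond=-76.1884
V0=59.5519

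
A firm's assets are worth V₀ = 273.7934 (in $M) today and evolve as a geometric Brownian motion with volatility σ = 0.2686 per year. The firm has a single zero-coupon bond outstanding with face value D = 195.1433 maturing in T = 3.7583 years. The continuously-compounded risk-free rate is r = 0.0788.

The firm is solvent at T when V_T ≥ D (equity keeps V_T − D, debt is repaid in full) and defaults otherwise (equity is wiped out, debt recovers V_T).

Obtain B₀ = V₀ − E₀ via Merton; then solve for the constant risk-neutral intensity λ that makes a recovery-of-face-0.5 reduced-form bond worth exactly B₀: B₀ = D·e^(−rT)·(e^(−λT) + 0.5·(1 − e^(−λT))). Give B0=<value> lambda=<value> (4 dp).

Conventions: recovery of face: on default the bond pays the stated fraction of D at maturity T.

Apply the equity-as-call identities (strike 195.1433, horizon 3.7583 years):
d₁ = [ln(V₀/D) + (r + σ²/2)T] / (σ√T)
   = [ln(273.7934/195.1433) + (0.0788 + 0.5·0.2686²)·3.7583] / (0.2686·√3.7583)
   = [0.338640 + 0.431727] / 0.520717 = 1.479435
d₂ = d₁ − σ√T = 1.479435 − 0.520717 = 0.958718
N(d₁) = 0.930488,  N(d₂) = 0.831150,  e^(−rT) = 0.743673
E₀ = V₀·N(d₁) − D·e^(−rT)·N(d₂)
   = 273.7934·0.930488 − 195.1433·0.743673·0.831150 = 134.142724
B₀ = V₀ − E₀ = 273.7934 − 134.142724 = 139.650676
e^(−λT) = (B₀·e^(rT)/D − 0.5)/(1 − 0.5) = (139.6507·1.344677/195.1433 − 0.5)/0.5 = 0.92458693
λ = −ln(0.92458693)/3.7583 = 0.020863

B0=139.6507 lambda=0.0209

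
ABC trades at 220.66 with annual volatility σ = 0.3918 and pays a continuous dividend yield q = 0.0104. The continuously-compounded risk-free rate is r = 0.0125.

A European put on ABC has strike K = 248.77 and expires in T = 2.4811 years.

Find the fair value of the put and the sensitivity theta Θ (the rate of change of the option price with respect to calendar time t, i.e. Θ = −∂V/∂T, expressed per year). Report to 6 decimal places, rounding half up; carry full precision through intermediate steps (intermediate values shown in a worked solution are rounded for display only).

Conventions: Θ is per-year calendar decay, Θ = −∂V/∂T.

σ√T = 0.3918·√2.4811 = 0.617144
d₁ = (ln(S/K) + (r−q+σ²/2)T) / (σ√T) = (ln(220.66/248.77) + (0.0125−0.0104+0.3918²/2)·2.4811) / 0.617144 = (-0.119906 + 0.195644) / 0.617144 = 0.122723
d₂ = d₁ − σ√T = 0.122723 − 0.617144 = -0.494421
e^{−rT} = 0.969462
e^{−qT} = 0.974527
N(−d₁) = 0.451163,  N(−d₂) = 0.689495
Put price V = K·e^{−rT}·N(−d₂) − S·e^{−qT}·N(−d₁) = 166.287772 − 97.017678 = 69.270094
φ(d₁) = (1/√(2π))·e^{−d₁²/2} = 0.395949
Θ = −S·e^{−qT}·φ(d₁)·σ/(2√T) − q·S·e^{−qT}·N(−d₁) + r·K·e^{−rT}·N(−d₂) = −10.589348 − 1.008984 + 2.078597 = -9.519735

price = 69.270094
Θ = -9.519735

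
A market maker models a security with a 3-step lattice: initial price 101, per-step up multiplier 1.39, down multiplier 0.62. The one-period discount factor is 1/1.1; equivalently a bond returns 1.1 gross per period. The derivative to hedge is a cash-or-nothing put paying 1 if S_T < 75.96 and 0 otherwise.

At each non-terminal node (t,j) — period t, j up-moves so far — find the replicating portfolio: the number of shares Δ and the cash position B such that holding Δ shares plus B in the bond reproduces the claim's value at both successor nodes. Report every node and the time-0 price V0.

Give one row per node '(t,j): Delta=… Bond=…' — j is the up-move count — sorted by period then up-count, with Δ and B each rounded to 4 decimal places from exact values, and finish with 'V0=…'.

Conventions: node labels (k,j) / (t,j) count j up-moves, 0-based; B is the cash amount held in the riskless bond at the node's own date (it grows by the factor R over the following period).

(0,0): Delta=-0.0050 Bond=0.7434
(1,0): Delta=-0.0118 Bond=1.2413
(1,1): Delta=-0.0032 Bond=0.5619
(2,0): Delta=0.0000 Bond=0.9091
(2,1): Delta=-0.0149 Bond=1.6411
(2,2): Delta=0.0000 Bond=0.0000
V0=0.2394

No-arbitrage ⇒ martingale measure with p* = (R−d)/(u−d) = 0.6234.
At maturity the claim pays: V(3,0)=1.0000, V(3,1)=1.0000, V(3,2)=0.0000, V(3,3)=0.0000
  t=2,j=0: stock 38.8244 → up 53.9659 (V=1.0000), down 24.0711 (V=1.0000). Price 0.9091; hedge Δ=0.0000, bond B=0.9091.
  t=2,j=1: stock 87.0418 → up 120.9881 (V=0.0000), down 53.9659 (V=1.0000). Price 0.3424; hedge Δ=-0.0149, bond B=1.6411.
  t=2,j=2: stock 195.1421 → up 271.2475 (V=0.0000), down 120.9881 (V=0.0000). Price 0.0000; hedge Δ=0.0000, bond B=0.0000.
  t=1,j=0: stock 62.6200 → up 87.0418 (V=0.3424), down 38.8244 (V=0.9091). Price 0.5053; hedge Δ=-0.0118, bond B=1.2413.
  t=1,j=1: stock 140.3900 → up 195.1421 (V=0.0000), down 87.0418 (V=0.3424). Price 0.1172; hedge Δ=-0.0032, bond B=0.5619.
  t=0,j=0: stock 101.0000 → up 140.3900 (V=0.1172), down 62.6200 (V=0.5053). Price 0.2394; hedge Δ=-0.0050, bond B=0.7434.
As a check, the time-0 holding Δ(0,0)·S0 + B(0,0) comes to 0.2394 — exactly V0.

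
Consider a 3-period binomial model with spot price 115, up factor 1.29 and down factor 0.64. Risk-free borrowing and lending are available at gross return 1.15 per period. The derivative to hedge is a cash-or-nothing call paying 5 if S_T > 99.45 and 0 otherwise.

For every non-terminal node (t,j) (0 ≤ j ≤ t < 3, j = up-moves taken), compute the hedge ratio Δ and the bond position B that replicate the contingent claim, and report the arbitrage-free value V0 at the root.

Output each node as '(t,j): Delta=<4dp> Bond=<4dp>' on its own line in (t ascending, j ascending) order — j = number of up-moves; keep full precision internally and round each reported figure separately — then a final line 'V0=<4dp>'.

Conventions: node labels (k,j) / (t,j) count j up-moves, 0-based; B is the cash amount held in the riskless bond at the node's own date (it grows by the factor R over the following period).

(0,0): Delta=0.0171 Bond=0.9298
(1,0): Delta=0.0713 Bond=-2.9208
(1,1): Delta=0.0097 Bond=2.1646
(2,0): Delta=0.0000 Bond=0.0000
(2,1): Delta=0.0810 Bond=-4.2809
(2,2): Delta=0.0000 Bond=4.3478
V0=2.8957

Risk-neutral probability p* = (R−d)/(u−d) = (1.15−0.64)/(1.29−0.64) = 0.7846.
At maturity the claim pays: V(3,0)=0.0000, V(3,1)=0.0000, V(3,2)=5.0000, V(3,3)=5.0000
(2,0): S=47.1040. Δ = (V_up−V_dn)/(S_up−S_dn) = (0.0000−0.0000)/(60.7642−30.1466) = 0.0000. V = [p*·0.0000 + (1−p*)·0.0000]/1.15 = 0.0000. B = V − Δ·S = 0.0000.
(2,1): S=94.9440. Δ = (V_up−V_dn)/(S_up−S_dn) = (5.0000−0.0000)/(122.4778−60.7642) = 0.0810. V = [p*·5.0000 + (1−p*)·0.0000]/1.15 = 3.4114. B = V − Δ·S = -4.2809.
(2,2): S=191.3715. Δ = (V_up−V_dn)/(S_up−S_dn) = (5.0000−5.0000)/(246.8692−122.4778) = 0.0000. V = [p*·5.0000 + (1−p*)·5.0000]/1.15 = 4.3478. B = V − Δ·S = 4.3478.
(1,0): S=73.6000. Δ = (V_up−V_dn)/(S_up−S_dn) = (3.4114−0.0000)/(94.9440−47.1040) = 0.0713. V = [p*·3.4114 + (1−p*)·0.0000]/1.15 = 2.3275. B = V − Δ·S = -2.9208.
(1,1): S=148.3500. Δ = (V_up−V_dn)/(S_up−S_dn) = (4.3478−3.4114)/(191.3715−94.9440) = 0.0097. V = [p*·4.3478 + (1−p*)·3.4114]/1.15 = 3.6053. B = V − Δ·S = 2.1646.
(0,0): S=115.0000. Δ = (V_up−V_dn)/(S_up−S_dn) = (3.6053−2.3275)/(148.3500−73.6000) = 0.0171. V = [p*·3.6053 + (1−p*)·2.3275]/1.15 = 2.8957. B = V − Δ·S = 0.9298.
Verification: the root portfolio costs Δ(0,0)·S0 + B(0,0) = 2.8957, matching V0.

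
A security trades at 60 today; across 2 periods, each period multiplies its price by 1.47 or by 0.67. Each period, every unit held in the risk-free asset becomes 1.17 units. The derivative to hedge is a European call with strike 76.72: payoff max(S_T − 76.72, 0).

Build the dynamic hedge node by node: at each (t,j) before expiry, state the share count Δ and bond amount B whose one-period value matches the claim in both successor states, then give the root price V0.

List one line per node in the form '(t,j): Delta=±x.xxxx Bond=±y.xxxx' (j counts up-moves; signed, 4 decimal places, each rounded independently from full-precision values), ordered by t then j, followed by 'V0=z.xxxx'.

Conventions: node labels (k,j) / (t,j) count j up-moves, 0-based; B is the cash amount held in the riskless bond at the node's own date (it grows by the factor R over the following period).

(0,0): Delta=0.5891 Bond=-20.2408
(1,0): Delta=0.0000 Bond=0.0000
(1,1): Delta=0.7502 Bond=-37.8908
V0=15.1051

Risk-neutral probability p* = (R−d)/(u−d) = (1.17−0.67)/(1.47−0.67) = 0.6250.
Expiry values: V(2,0)=0.0000, V(2,1)=0.0000, V(2,2)=52.9340
Node (1,0) S=40.2000: V=(p*·0.0000+(1−p*)·0.0000)/1.17=0.0000; Δ=(0.0000−0.0000)/(59.0940−26.9340)=0.0000; B=V−Δ·S=0.0000
Node (1,1) S=88.2000: V=(p*·52.9340+(1−p*)·0.0000)/1.17=28.2767; Δ=(52.9340−0.0000)/(129.6540−59.0940)=0.7502; B=V−Δ·S=-37.8908
Node (0,0) S=60.0000: V=(p*·28.2767+(1−p*)·0.0000)/1.17=15.1051; Δ=(28.2767−0.0000)/(88.2000−40.2000)=0.5891; B=V−Δ·S=-20.2408
Sanity check at the root: Δ(0,0)·S0 + B(0,0) reproduces V0 = 15.1051.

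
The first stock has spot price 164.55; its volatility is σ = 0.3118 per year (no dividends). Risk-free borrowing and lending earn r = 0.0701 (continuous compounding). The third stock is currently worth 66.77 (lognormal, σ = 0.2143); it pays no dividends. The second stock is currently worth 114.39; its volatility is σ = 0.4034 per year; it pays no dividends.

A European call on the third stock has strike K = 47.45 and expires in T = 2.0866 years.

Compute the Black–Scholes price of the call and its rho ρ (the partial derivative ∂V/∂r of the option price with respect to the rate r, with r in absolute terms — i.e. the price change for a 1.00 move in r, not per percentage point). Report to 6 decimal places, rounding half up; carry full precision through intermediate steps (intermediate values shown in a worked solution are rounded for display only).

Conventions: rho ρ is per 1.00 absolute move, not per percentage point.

σ√T = 0.2143·√2.0866 = 0.309558
d₁ = (ln(S/K) + (r+σ²/2)T) / (σ√T) = (ln(66.77/47.45) + (0.0701+0.2143²/2)·2.0866) / 0.309558 = (0.341577 + 0.194184) / 0.309558 = 1.730730
d₂ = d₁ − σ√T = 1.730730 − 0.309558 = 1.421172
e^{−rT} = 0.863924
N(d₁) = 0.958250,  N(d₂) = 0.922367
Call price V = S·N(d₁) − K·e^{−rT}·N(d₂) = 63.982355 − 37.810748 = 26.171607
ρ = K·T·e^{−rT}·N(d₂) = 78.895908

price = 26.171607
ρ = 78.895908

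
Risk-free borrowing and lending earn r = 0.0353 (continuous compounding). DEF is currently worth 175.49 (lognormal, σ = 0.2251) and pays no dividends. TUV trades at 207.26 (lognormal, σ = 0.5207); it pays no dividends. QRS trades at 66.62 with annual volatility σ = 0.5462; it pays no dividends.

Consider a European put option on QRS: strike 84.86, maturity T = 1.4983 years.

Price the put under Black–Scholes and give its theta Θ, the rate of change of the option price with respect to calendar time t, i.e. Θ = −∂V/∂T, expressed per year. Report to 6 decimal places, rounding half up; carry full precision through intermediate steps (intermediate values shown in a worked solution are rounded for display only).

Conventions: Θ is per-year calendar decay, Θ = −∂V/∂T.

σ√T = 0.5462·√1.4983 = 0.668576
d₁ = (ln(S/K) + (r+σ²/2)T) / (σ√T) = (ln(66.62/84.86) + (0.0353+0.5462²/2)·1.4983) / 0.668576 = (-0.241998 + 0.276387) / 0.668576 = 0.051436
d₂ = d₁ − σ√T = 0.051436 − 0.668576 = -0.617140
e^{−rT} = 0.948484
N(−d₁) = 0.479489,  N(−d₂) = 0.731429
Put price V = K·e^{−rT}·N(−d₂) − S·N(−d₁) = 58.871520 − 31.943547 = 26.927973
φ(d₁) = (1/√(2π))·e^{−d₁²/2} = 0.398415
Θ = −S·φ(d₁)·σ/(2√T) + r·K·e^{−rT}·N(−d₂) = −5.921919 + 2.078165 = -3.843755

price = 26.927973
Θ = -3.843755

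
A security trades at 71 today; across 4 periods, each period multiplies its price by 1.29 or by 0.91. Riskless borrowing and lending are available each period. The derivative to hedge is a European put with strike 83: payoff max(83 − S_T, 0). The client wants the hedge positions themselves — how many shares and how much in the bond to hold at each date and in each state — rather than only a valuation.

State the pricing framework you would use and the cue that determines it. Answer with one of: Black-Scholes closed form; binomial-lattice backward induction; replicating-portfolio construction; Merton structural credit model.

framework: replicating-portfolio construction

Key observation: a price alone would not answer the question — the per-node share/bond construction on the spot-71, 1.29/0.91 tree is required, and only the replicating-portfolio method yields it.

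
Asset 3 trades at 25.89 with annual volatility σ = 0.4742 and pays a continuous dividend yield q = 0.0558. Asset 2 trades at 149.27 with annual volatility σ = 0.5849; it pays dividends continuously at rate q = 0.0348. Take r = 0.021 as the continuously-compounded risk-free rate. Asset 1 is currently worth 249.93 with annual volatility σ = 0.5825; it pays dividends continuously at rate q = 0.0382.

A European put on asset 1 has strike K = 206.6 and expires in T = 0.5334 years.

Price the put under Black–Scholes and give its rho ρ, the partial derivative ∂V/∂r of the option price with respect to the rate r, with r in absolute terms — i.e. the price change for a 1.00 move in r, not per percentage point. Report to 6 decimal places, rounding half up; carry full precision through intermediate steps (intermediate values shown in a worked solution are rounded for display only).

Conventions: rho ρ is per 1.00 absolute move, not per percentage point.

price = 20.856867
ρ = -45.284733

σ√T = 0.5825·√0.5334 = 0.425424
d₁ = (ln(S/K) + (r−q+σ²/2)T) / (σ√T) = (ln(249.93/206.6) + (0.021−0.0382+0.5825²/2)·0.5334) / 0.425424 = (0.190396 + 0.081318) / 0.425424 = 0.638691
d₂ = d₁ − σ√T = 0.638691 − 0.425424 = 0.213267
e^{−rT} = 0.988861
e^{−qT} = 0.979830
N(−d₁) = 0.261512,  N(−d₂) = 0.415559
Put price V = K·e^{−rT}·N(−d₂) − S·e^{−qT}·N(−d₁) = 84.898262 − 64.041394 = 20.856867
ρ = −K·T·e^{−rT}·N(−d₂) = -45.284733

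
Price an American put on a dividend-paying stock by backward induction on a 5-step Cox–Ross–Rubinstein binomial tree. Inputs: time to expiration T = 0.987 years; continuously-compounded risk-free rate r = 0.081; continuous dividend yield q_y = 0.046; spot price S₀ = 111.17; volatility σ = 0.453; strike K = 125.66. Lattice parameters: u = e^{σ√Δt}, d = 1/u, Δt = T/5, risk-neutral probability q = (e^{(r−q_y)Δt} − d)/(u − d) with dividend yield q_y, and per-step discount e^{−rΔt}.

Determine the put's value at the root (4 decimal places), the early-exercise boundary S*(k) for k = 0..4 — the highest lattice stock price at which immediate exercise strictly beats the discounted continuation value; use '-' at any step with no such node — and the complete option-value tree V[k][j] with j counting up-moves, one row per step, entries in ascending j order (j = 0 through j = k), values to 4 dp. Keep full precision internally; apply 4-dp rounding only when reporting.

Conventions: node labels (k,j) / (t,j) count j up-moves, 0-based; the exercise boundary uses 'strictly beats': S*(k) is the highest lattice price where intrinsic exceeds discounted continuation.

Δt=0.19740  u=1.22295  d=0.81769  q=0.46696  discount=0.98414
step 5 (expiry): payoffs max(K−S,0) = 85.0210 64.8800 34.7569 0.0000 0.0000 0.0000
step 4: (k=4,j=0): S=49.6995, K−S=75.9605, hold=74.4165 ⇒ V=75.9605 exercise | (k=4,j=1): S=74.3309, K−S=51.3291, hold=50.0077 ⇒ V=51.3291 exercise | (k=4,j=2): S=111.1700, K−S=14.4900, hold=18.2329 ⇒ V=18.2329 continue | (k=4,j=3): S=166.2668, K−S=0.0000, hold=0.0000 ⇒ V=0.0000 continue | (k=4,j=4): S=248.6701, K−S=0.0000, hold=0.0000 ⇒ V=0.0000 continue  boundary S*=74.3309
step 3: (k=3,j=0): S=60.7800, K−S=64.8800, hold=63.4362 ⇒ V=64.8800 exercise | (k=3,j=1): S=90.9031, K−S=34.7569, hold=35.3054 ⇒ V=35.3054 continue | (k=3,j=2): S=135.9554, K−S=0.0000, hold=9.5647 ⇒ V=9.5647 continue | (k=3,j=3): S=203.3361, K−S=0.0000, hold=0.0000 ⇒ V=0.0000 continue  boundary S*=60.7800
step 2: (k=2,j=0): S=74.3309, K−S=51.3291, hold=50.2598 ⇒ V=51.3291 exercise | (k=2,j=1): S=111.1700, K−S=14.4900, hold=22.9162 ⇒ V=22.9162 continue | (k=2,j=2): S=166.2668, K−S=0.0000, hold=5.0175 ⇒ V=5.0175 continue  boundary S*=74.3309
step 1: (k=1,j=0): S=90.9031, K−S=34.7569, hold=37.4577 ⇒ V=37.4577 continue | (k=1,j=1): S=135.9554, K−S=0.0000, hold=14.3273 ⇒ V=14.3273 continue  boundary S*=-
step 0: (k=0,j=0): S=111.1700, K−S=14.4900, hold=26.2339 ⇒ V=26.2339 continue  boundary S*=-

price = 26.2339
boundary = - - 74.3309 60.7800 74.3309
tree:
26.2339
37.4577 14.3273
51.3291 22.9162 5.0175
64.8800 35.3054 9.5647 0.0000
75.9605 51.3291 18.2329 0.0000 0.0000
85.0210 64.8800 34.7569 0.0000 0.0000 0.0000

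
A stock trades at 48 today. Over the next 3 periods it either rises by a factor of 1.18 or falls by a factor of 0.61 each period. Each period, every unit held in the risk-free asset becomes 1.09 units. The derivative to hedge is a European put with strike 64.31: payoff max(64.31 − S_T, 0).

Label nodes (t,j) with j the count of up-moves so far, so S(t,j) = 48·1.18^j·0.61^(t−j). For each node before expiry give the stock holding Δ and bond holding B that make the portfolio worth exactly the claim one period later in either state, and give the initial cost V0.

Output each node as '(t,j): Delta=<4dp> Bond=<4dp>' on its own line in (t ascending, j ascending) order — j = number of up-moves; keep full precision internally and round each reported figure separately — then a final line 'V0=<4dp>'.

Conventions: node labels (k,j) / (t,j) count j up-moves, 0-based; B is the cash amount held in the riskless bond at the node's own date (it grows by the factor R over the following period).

(0,0): Delta=-0.6825 Bond=41.1294
(1,0): Delta=-1.0000 Bond=54.1284
(1,1): Delta=-0.6517 Bond=43.0877
(2,0): Delta=-1.0000 Bond=59.0000
(2,1): Delta=-1.0000 Bond=59.0000
(2,2): Delta=-0.6179 Bond=44.7092
V0=8.3711

Arbitrage-free pricing uses the up-move probability p* = (R−d)/(u−d) = 0.8421, discounting each step at R = 1.09.
Payoffs at expiry: V(3,0)=53.4149, V(3,1)=43.2343, V(3,2)=23.5405, V(3,3)=0.0000
(2,0): S=17.8608. Δ = (V_up−V_dn)/(S_up−S_dn) = (43.2343−53.4149)/(21.0757−10.8951) = -1.0000. V = [p*·43.2343 + (1−p*)·53.4149]/1.09 = 41.1392. B = V − Δ·S = 59.0000.
(2,1): S=34.5504. Δ = (V_up−V_dn)/(S_up−S_dn) = (23.5405−43.2343)/(40.7695−21.0757) = -1.0000. V = [p*·23.5405 + (1−p*)·43.2343]/1.09 = 24.4496. B = V − Δ·S = 59.0000.
(2,2): S=66.8352. Δ = (V_up−V_dn)/(S_up−S_dn) = (0.0000−23.5405)/(78.8655−40.7695) = -0.6179. V = [p*·0.0000 + (1−p*)·23.5405]/1.09 = 3.4100. B = V − Δ·S = 44.7092.
(1,0): S=29.2800. Δ = (V_up−V_dn)/(S_up−S_dn) = (24.4496−41.1392)/(34.5504−17.8608) = -1.0000. V = [p*·24.4496 + (1−p*)·41.1392]/1.09 = 24.8484. B = V − Δ·S = 54.1284.
(1,1): S=56.6400. Δ = (V_up−V_dn)/(S_up−S_dn) = (3.4100−24.4496)/(66.8352−34.5504) = -0.6517. V = [p*·3.4100 + (1−p*)·24.4496]/1.09 = 6.1762. B = V − Δ·S = 43.0877.
(0,0): S=48.0000. Δ = (V_up−V_dn)/(S_up−S_dn) = (6.1762−24.8484)/(56.6400−29.2800) = -0.6825. V = [p*·6.1762 + (1−p*)·24.8484]/1.09 = 8.3711. B = V − Δ·S = 41.1294.
Verification: the root portfolio costs Δ(0,0)·S0 + B(0,0) = 8.3711, matching V0.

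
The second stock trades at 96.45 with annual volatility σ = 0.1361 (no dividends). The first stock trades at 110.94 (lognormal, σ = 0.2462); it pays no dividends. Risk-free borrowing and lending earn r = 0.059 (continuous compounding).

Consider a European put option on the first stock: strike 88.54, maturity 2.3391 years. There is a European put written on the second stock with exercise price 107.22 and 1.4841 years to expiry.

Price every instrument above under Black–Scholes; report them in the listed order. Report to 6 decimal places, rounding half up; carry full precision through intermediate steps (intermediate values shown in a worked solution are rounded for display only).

[the first stock put K=88.54]
σ√T = 0.2462·√2.3391 = 0.376541
d₁ = (ln(S/K) + (r+σ²/2)T) / (σ√T) = (ln(110.94/88.54) + (0.059+0.2462²/2)·2.3391) / 0.376541 = (0.225535 + 0.208899) / 0.376541 = 1.153748
d₂ = d₁ − σ√T = 1.153748 − 0.376541 = 0.777207
e^{−rT} = 0.871093
N(−d₁) = 0.124302,  N(−d₂) = 0.218518
price = K·e^{−rT}·N(−d₂) − S·N(−d₁) = 16.853567 − 13.790036 = 3.063531
[the second stock put K=107.22]
σ√T = 0.1361·√1.4841 = 0.165802
d₁ = (ln(S/K) + (r+σ²/2)T) / (σ√T) = (ln(96.45/107.22) + (0.059+0.1361²/2)·1.4841) / 0.165802 = (-0.105858 + 0.101307) / 0.165802 = -0.027448
d₂ = d₁ − σ√T = -0.027448 − 0.165802 = -0.193250
e^{−rT} = 0.916162
N(−d₁) = 0.510949,  N(−d₂) = 0.576619
price = K·e^{−rT}·N(−d₂) − S·N(−d₁) = 56.641766 − 49.281029 = 7.360737

price(the first stock put K=88.54) = 3.063531
price(the second stock put K=107.22) = 7.360737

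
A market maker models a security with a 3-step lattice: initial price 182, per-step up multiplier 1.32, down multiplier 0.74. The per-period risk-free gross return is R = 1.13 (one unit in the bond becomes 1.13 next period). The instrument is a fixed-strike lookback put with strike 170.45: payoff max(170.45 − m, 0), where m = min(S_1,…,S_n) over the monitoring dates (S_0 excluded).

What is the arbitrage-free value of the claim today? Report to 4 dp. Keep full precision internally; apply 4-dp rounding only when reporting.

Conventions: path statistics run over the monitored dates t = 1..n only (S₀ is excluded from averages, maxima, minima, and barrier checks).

price = 13.4580

Set p* = 0.6724 (from d < R < u); the path-dependent value is the discounted p*-expectation over all price paths.
Enumerate all 2^3 = 8 price paths (U = up ×1.32, D = down ×0.74); each path with k up-moves has probability p*^k·(1−p*)^(3−k).
DDD: m=73.7508, payoff=96.6992, prob=0.035154
UDD: m=131.5554, payoff=38.8946, prob=0.072159
DUD: m=131.5554, payoff=38.8946, prob=0.072159
UUD: m=234.6664, payoff=0.0000, prob=0.148115
DDU: m=99.6632, payoff=70.7868, prob=0.072159
UDU: m=177.7776, payoff=0.0000, prob=0.148115
DUU: m=134.6800, payoff=35.7700, prob=0.148115
UUU: m=240.2400, payoff=0.0000, prob=0.304025
Price = Σ prob·payoff / R^3 = 19.418478 / 1.442897 = 13.4580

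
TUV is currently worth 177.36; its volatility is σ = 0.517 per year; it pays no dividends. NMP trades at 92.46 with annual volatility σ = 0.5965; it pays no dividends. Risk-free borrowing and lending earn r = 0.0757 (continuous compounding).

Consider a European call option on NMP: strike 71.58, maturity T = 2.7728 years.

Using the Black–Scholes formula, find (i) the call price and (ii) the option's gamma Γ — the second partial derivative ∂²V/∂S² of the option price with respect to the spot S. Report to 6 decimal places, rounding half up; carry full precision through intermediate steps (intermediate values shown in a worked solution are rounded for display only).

price = 48.634793
Γ = 0.002725

σ√T = 0.5965·√2.7728 = 0.993275
d₁ = (ln(S/K) + (r+σ²/2)T) / (σ√T) = (ln(92.46/71.58) + (0.0757+0.5965²/2)·2.7728) / 0.993275 = (0.255960 + 0.703199) / 0.993275 = 0.965653
d₂ = d₁ − σ√T = 0.965653 − 0.993275 = -0.027622
e^{−rT} = 0.810665
N(d₁) = 0.832891,  N(d₂) = 0.488982
Call price V = S·N(d₁) − K·e^{−rT}·N(d₂) = 77.009109 − 28.374316 = 48.634793
φ(d₁) = (1/√(2π))·e^{−d₁²/2} = 0.250278
Γ = φ(d₁) / (S·σ·√T) = 0.002725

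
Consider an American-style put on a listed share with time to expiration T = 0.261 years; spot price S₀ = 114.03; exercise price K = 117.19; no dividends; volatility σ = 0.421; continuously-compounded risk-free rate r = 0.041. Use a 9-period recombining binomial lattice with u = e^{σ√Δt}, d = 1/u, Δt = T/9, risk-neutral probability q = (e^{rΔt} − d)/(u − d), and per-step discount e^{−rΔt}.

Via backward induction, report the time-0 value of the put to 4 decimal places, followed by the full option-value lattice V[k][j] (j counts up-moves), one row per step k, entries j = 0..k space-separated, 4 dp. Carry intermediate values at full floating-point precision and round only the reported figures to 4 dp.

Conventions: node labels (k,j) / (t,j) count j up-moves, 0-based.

params: Δt=0.02900 u=1.07433 d=0.93082 q=0.49037 e^(-rΔt)=0.99881
t_9 payoffs: 57.3773 48.1556 37.5120 25.2275 11.0491 0.0000 0.0000 0.0000 0.0000 0.0000
k=8: node(8,0) S=64.2584 payoff=52.9316 vs cont=52.7924 → 52.9316 [stop]  node(8,1) S=74.1655 payoff=43.0245 vs cont=42.8852 → 43.0245 [stop]  node(8,2) S=85.6001 payoff=31.5899 vs cont=31.4506 → 31.5899 [stop]  node(8,3) S=98.7977 payoff=18.3923 vs cont=18.2531 → 18.3923 [stop]  node(8,4) S=114.0300 payoff=3.1600 vs cont=5.6242 → 5.6242 [wait]  node(8,5) S=131.6108 payoff=0.0000 vs cont=0.0000 → 0.0000 [wait]  node(8,6) S=151.9021 payoff=0.0000 vs cont=0.0000 → 0.0000 [wait]  node(8,7) S=175.3219 payoff=0.0000 vs cont=0.0000 → 0.0000 [wait]  node(8,8) S=202.3525 payoff=0.0000 vs cont=0.0000 → 0.0000 [wait]
k=7: node(7,0) S=69.0344 payoff=48.1556 vs cont=48.0163 → 48.1556 [stop]  node(7,1) S=79.6780 payoff=37.5120 vs cont=37.3728 → 37.5120 [stop]  node(7,2) S=91.9625 payoff=25.2275 vs cont=25.0883 → 25.2275 [stop]  node(7,3) S=106.1409 payoff=11.0491 vs cont=12.1167 → 12.1167 [wait]  node(7,4) S=122.5054 payoff=0.0000 vs cont=2.8628 → 2.8628 [wait]  node(7,5) S=141.3929 payoff=0.0000 vs cont=0.0000 → 0.0000 [wait]  node(7,6) S=163.1924 payoff=0.0000 vs cont=0.0000 → 0.0000 [wait]  node(7,7) S=188.3529 payoff=0.0000 vs cont=0.0000 → 0.0000 [wait]
k=6: node(6,0) S=74.1655 payoff=43.0245 vs cont=42.8852 → 43.0245 [stop]  node(6,1) S=85.6001 payoff=31.5899 vs cont=31.4506 → 31.5899 [stop]  node(6,2) S=98.7977 payoff=18.3923 vs cont=18.7760 → 18.7760 [wait]  node(6,3) S=114.0300 payoff=3.1600 vs cont=7.5699 → 7.5699 [wait]  node(6,4) S=131.6108 payoff=0.0000 vs cont=1.4572 → 1.4572 [wait]  node(6,5) S=151.9021 payoff=0.0000 vs cont=0.0000 → 0.0000 [wait]  node(6,6) S=175.3219 payoff=0.0000 vs cont=0.0000 → 0.0000 [wait]
k=5: node(5,0) S=79.6780 payoff=37.5120 vs cont=37.3728 → 37.5120 [stop]  node(5,1) S=91.9625 payoff=25.2275 vs cont=25.2762 → 25.2762 [wait]  node(5,2) S=106.1409 payoff=11.0491 vs cont=13.2650 → 13.2650 [wait]  node(5,3) S=122.5054 payoff=0.0000 vs cont=4.5670 → 4.5670 [wait]  node(5,4) S=141.3929 payoff=0.0000 vs cont=0.7418 → 0.7418 [wait]  node(5,5) S=163.1924 payoff=0.0000 vs cont=0.0000 → 0.0000 [wait]
k=4: node(4,0) S=85.6001 payoff=31.5899 vs cont=31.4745 → 31.5899 [stop]  node(4,1) S=98.7977 payoff=18.3923 vs cont=19.3632 → 19.3632 [wait]  node(4,2) S=114.0300 payoff=3.1600 vs cont=8.9890 → 8.9890 [wait]  node(4,3) S=131.6108 payoff=0.0000 vs cont=2.6880 → 2.6880 [wait]  node(4,4) S=151.9021 payoff=0.0000 vs cont=0.3776 → 0.3776 [wait]
k=3: node(3,0) S=91.9625 payoff=25.2275 vs cont=25.5638 → 25.5638 [wait]  node(3,1) S=106.1409 payoff=11.0491 vs cont=14.2590 → 14.2590 [wait]  node(3,2) S=122.5054 payoff=0.0000 vs cont=5.8921 → 5.8921 [wait]  node(3,3) S=141.3929 payoff=0.0000 vs cont=1.5532 → 1.5532 [wait]
k=2: node(2,0) S=98.7977 payoff=18.3923 vs cont=19.9964 → 19.9964 [wait]  node(2,1) S=114.0300 payoff=3.1600 vs cont=10.1440 → 10.1440 [wait]  node(2,2) S=131.6108 payoff=0.0000 vs cont=3.7599 → 3.7599 [wait]
k=1: node(1,0) S=106.1409 payoff=11.0491 vs cont=15.1471 → 15.1471 [wait]  node(1,1) S=122.5054 payoff=0.0000 vs cont=7.0051 → 7.0051 [wait]
k=0: node(0,0) S=114.0300 payoff=3.1600 vs cont=11.1412 → 11.1412 [wait]

price = 11.1412
tree:
11.1412
15.1471 7.0051
19.9964 10.1440 3.7599
25.5638 14.2590 5.8921 1.5532
31.5899 19.3632 8.9890 2.6880 0.3776
37.5120 25.2762 13.2650 4.5670 0.7418 0.0000
43.0245 31.5899 18.7760 7.5699 1.4572 0.0000 0.0000
48.1556 37.5120 25.2275 12.1167 2.8628 0.0000 0.0000 0.0000
52.9316 43.0245 31.5899 18.3923 5.6242 0.0000 0.0000 0.0000 0.0000
57.3773 48.1556 37.5120 25.2275 11.0491 0.0000 0.0000 0.0000 0.0000 0.0000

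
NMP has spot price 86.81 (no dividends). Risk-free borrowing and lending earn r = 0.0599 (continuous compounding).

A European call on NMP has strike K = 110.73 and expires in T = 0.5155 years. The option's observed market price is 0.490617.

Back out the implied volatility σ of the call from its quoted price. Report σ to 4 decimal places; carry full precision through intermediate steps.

sigma = 0.2069

At σ = 0.2069 the Black–Scholes value reproduces the quote:
σ√T = 0.2069·√0.5155 = 0.148551
d₁ = (ln(S/K) + (r+σ²/2)T) / (σ√T) = (ln(86.81/110.73) + (0.0599+0.2069²/2)·0.5155) / 0.148551 = (-0.243373 + 0.041912) / 0.148551 = -1.356175
d₂ = d₁ − σ√T = -1.356175 − 0.148551 = -1.504726
e^{−rT} = 0.969593
N(d₁) = 0.087522,  N(d₂) = 0.066197
V = S·N(d₁) − K·e^{−rT}·N(d₂) = 7.597756 − 7.107140 = 0.490617 (the observed quote) — the price is monotone increasing in volatility, hence this σ is the only solution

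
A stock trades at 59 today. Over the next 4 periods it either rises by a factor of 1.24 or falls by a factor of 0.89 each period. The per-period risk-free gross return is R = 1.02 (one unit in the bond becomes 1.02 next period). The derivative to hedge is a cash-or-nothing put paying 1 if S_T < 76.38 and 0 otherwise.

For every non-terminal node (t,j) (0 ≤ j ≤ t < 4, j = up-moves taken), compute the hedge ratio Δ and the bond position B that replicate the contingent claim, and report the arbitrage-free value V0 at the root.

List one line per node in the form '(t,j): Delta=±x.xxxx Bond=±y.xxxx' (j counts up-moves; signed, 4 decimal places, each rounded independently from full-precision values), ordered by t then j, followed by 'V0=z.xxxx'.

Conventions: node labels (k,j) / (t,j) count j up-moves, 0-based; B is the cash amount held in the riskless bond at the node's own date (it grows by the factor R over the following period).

(0,0): Delta=-0.0119 Bond=1.4877
(1,0): Delta=-0.0072 Bond=1.2729
(1,1): Delta=-0.0175 Bond=1.9312
(2,0): Delta=0.0000 Bond=0.9612
(2,1): Delta=-0.0160 Bond=1.8690
(2,2): Delta=-0.0194 Bond=2.1405
(3,0): Delta=0.0000 Bond=0.9804
(3,1): Delta=0.0000 Bond=0.9804
(3,2): Delta=-0.0354 Bond=3.4734
(3,3): Delta=0.0000 Bond=0.0000
V0=0.7872

No-arbitrage ⇒ martingale measure with p* = (R−d)/(u−d) = 0.3714.
Terminal payoffs: V(4,0)=1.0000, V(4,1)=1.0000, V(4,2)=1.0000, V(4,3)=0.0000, V(4,4)=0.0000
  t=3,j=0: stock 41.5932 → up 51.5755 (V=1.0000), down 37.0179 (V=1.0000). Price 0.9804; hedge Δ=0.0000, bond B=0.9804.
  t=3,j=1: stock 57.9500 → up 71.8580 (V=1.0000), down 51.5755 (V=1.0000). Price 0.9804; hedge Δ=0.0000, bond B=0.9804.
  t=3,j=2: stock 80.7394 → up 100.1168 (V=0.0000), down 71.8580 (V=1.0000). Price 0.6162; hedge Δ=-0.0354, bond B=3.4734.
  t=3,j=3: stock 112.4908 → up 139.4886 (V=0.0000), down 100.1168 (V=0.0000). Price 0.0000; hedge Δ=0.0000, bond B=0.0000.
  t=2,j=0: stock 46.7339 → up 57.9500 (V=0.9804), down 41.5932 (V=0.9804). Price 0.9612; hedge Δ=0.0000, bond B=0.9612.
  t=2,j=1: stock 65.1124 → up 80.7394 (V=0.6162), down 57.9500 (V=0.9804). Price 0.8286; hedge Δ=-0.0160, bond B=1.8690.
  t=2,j=2: stock 90.7184 → up 112.4908 (V=0.0000), down 80.7394 (V=0.6162). Price 0.3798; hedge Δ=-0.0194, bond B=2.1405.
  t=1,j=0: stock 52.5100 → up 65.1124 (V=0.8286), down 46.7339 (V=0.9612). Price 0.8940; hedge Δ=-0.0072, bond B=1.2729.
  t=1,j=1: stock 73.1600 → up 90.7184 (V=0.3798), down 65.1124 (V=0.8286). Price 0.6489; hedge Δ=-0.0175, bond B=1.9312.
  t=0,j=0: stock 59.0000 → up 73.1600 (V=0.6489), down 52.5100 (V=0.8940). Price 0.7872; hedge Δ=-0.0119, bond B=1.4877.
Check: Δ(0,0)·S0 + B(0,0) = 0.7872 = V0.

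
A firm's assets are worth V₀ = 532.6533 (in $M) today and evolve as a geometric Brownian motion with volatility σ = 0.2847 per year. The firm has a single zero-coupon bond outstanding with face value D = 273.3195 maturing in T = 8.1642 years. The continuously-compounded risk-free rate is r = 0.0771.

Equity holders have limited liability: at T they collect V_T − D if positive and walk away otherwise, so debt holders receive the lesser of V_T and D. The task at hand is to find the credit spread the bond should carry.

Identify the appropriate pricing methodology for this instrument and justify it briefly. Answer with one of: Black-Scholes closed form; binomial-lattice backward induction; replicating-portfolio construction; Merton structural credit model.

framework: Merton structural credit model

Key observation: assets follow a GBM and default happens iff V_T < 273.3195; valuing claims on that split (equity as a call, risky debt as the residual) is the structural model's definition.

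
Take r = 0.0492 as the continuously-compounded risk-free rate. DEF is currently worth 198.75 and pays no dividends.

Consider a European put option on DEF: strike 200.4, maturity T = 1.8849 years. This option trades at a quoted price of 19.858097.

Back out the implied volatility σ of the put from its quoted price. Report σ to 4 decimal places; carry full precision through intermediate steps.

sigma = 0.2615

At σ = 0.2615 the Black–Scholes value reproduces the quote:
σ√T = 0.2615·√1.8849 = 0.359018
d₁ = (ln(S/K) + (r+σ²/2)T) / (σ√T) = (ln(198.75/200.4) + (0.0492+0.2615²/2)·1.8849) / 0.359018 = (-0.008268 + 0.157184) / 0.359018 = 0.414788
d₂ = d₁ − σ√T = 0.414788 − 0.359018 = 0.055771
e^{−rT} = 0.911433
N(−d₁) = 0.339148,  N(−d₂) = 0.477762
V = K·e^{−rT}·N(−d₂) − S·N(−d₁) = 87.263854 − 67.405757 = 19.858097 (the observed quote) — the price is monotone increasing in volatility, hence this σ is the only solution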